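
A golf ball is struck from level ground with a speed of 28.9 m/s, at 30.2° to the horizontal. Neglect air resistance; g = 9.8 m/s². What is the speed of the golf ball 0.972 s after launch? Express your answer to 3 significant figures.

v_x = 28.9 cos 30.2° = 24.98 m/s (constant).
v_y(t) = 28.9 sin 30.2° − g t = 14.54 − 9.8 × 0.972 = 5.014 m/s.
Speed = √(v_x² + v_y²) = √(624.0 + 25.14) = 25.5 m/s.

25.5 m/s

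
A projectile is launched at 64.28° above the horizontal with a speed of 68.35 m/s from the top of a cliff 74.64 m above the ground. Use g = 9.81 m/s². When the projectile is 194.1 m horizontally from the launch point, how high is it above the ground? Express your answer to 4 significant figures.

267.6 m

v_x = 68.35 cos 64.28° = 29.662 m/s, v_y0 = 68.35 sin 64.28° = 61.578 m/s.
Time to reach x = 194.1 m: t = x / v_x = 194.1 / 29.662 = 6.5437 s.
y = 74.64 + v_y0 t − ½ g t² = 74.64 + 61.578×6.5437 − 4.905×6.5437² = 267.6 m.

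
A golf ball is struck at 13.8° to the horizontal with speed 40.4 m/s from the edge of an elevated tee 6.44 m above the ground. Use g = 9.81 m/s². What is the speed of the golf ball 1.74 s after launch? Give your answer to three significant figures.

39.9 m/s

v_x = 40.4 cos 13.8° = 39.23 m/s (constant).
v_y(t) = 40.4 sin 13.8° − g t = 9.637 − 9.81 × 1.74 = -7.432 m/s.
Speed = √(v_x² + v_y²) = √(1539 + 55.23) = 39.9 m/s.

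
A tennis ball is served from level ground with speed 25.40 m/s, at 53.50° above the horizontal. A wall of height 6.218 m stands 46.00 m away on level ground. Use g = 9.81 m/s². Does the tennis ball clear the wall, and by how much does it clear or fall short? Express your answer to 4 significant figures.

v_x = 25.40 cos 53.50° = 15.108 m/s; v_y0 = 25.40 sin 53.50° = 20.418 m/s.
Time to reach the wall: t = 46.00 / 15.108 = 3.0447 s.
Height at that point: y = 20.418×3.0447 − 4.905×3.0447² = 16.696 m.
That is 16.696 − 6.218 = 10.48 m above the top of the wall, so the tennis ball clears it.

Yes — it clears the wall by 10.48 m.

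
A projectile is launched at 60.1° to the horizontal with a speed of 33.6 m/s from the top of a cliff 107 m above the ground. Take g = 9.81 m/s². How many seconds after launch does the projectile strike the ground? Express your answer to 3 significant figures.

Vertical component: v_y = 33.6 sin 60.1° = 29.13 m/s.
Taking up as positive with launch at y = 107 m, landing at y = 0: 0 = 107 + 29.13 t − ½(9.81) t².
Solving 4.905 t² − 29.13 t − 107 = 0 gives t = [29.13 + √(29.13² + 4·4.905·107)] / 9.810 = 8.50 s.

8.50 s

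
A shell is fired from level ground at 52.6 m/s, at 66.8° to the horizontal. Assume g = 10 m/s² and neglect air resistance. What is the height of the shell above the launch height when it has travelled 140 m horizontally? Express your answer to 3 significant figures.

v_x = 52.6 cos 66.8° = 20.72 m/s, v_y0 = 52.6 sin 66.8° = 48.35 m/s.
Time to reach x = 140 m: t = x / v_x = 140 / 20.72 = 6.757 s.
y = v_y0 t − ½ g t² = 48.35×6.757 − 5.000×6.757² = 98.4 m.

98.4 m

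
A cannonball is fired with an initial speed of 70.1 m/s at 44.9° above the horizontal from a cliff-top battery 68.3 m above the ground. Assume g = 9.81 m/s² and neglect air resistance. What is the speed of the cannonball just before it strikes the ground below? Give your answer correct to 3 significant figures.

79.1 m/s

v_x = 70.1 cos 44.9° = 49.65 m/s is unchanged throughout.
For the vertical component, v_y² = v_y0² + 2 g h = (49.48)² + 2×9.81×68.3 = 3788, so |v_y| = 61.55 m/s.
Impact speed = √(v_x² + v_y²) = √(2465 + 3788) = 79.1 m/s.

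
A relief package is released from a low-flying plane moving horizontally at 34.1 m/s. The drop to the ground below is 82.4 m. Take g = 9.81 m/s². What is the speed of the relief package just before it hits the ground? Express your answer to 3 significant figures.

52.7 m/s

Fall time: t = √(2 × 82.4 / 9.81) = 4.099 s.
At impact: v_x = 34.1 m/s (unchanged), v_y = g t = 9.81 × 4.099 = 40.21 m/s.
Speed = √(v_x² + v_y²) = √(1163 + 1617) = 52.7 m/s.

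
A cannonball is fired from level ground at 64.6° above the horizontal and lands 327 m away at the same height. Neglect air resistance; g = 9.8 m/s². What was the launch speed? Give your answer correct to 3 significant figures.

On level ground, R = v₀² sin(2θ) / g, so v₀ = √(R g / sin 2θ).
sin(2 × 64.6°) = 0.7749.
v₀ = √(327 × 9.8 / 0.7749) = √4136 = 64.3 m/s.

64.3 m/s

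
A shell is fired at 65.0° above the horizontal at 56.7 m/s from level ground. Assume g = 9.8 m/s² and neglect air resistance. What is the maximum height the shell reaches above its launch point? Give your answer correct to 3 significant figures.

Vertical component of launch velocity: v_y = 56.7 sin 65.0° = 51.39 m/s.
At the highest point the vertical velocity is zero, so v_y² = 2 g h_max.
h_max = (51.39)² / (2 × 9.8) = 2641 / 19.60 = 135 m.

135 m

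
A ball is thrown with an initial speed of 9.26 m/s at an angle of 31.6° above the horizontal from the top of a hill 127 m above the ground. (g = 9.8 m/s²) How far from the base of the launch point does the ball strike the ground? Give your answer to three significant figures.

Components: v_x = 9.26 cos 31.6° = 7.887 m/s, v_y = 9.26 sin 31.6° = 4.852 m/s.
Vertical: 0 = 127 + 4.852 t − ½(9.8) t² ⇒ 4.900 t² − 4.852 t − 127 = 0.
t = [4.852 + √(23.54 + 2489)] / 9.800 = 5.610 s.
Horizontal: R = v_x · t = 7.887 × 5.610 = 44.2 m.

44.2 m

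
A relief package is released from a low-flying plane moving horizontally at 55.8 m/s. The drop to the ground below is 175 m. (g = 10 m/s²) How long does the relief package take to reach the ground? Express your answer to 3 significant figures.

The horizontal speed doesn't affect the fall. With v_y0 = 0, h = ½ g t².
t = √(2 × 175 / 10) = √35.00 = 5.92 s.

5.92 s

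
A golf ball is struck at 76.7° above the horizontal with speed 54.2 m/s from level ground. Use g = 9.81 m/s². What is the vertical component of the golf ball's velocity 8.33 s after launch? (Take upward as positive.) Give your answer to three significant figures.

-29.0 m/s

Initial vertical component: v_y0 = 54.2 sin 76.7° = 52.75 m/s.
v_y(t) = v_y0 − g t = 52.75 − 9.81 × 8.33 = -29.0 m/s.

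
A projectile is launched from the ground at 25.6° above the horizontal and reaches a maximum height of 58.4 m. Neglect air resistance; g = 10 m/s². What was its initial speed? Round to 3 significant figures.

79.1 m/s

At maximum height v_y = 0, so (v₀ sin θ)² = 2 g H.
v₀ sin 25.6° = √(2 × 10 × 58.4) = 34.18 m/s.
v₀ = 34.18 / sin 25.6° = 34.18 / 0.4321 = 79.1 m/s.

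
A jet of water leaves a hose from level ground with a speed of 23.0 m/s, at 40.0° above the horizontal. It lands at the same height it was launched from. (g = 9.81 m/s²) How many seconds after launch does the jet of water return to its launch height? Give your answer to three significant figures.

3.01 s

Vertical component: v_y = 23.0 sin 40.0° = 14.78 m/s.
For a projectile landing at launch height, time of flight is t = 2 v_y / g = 2 × 14.78 / 9.81 = 3.01 s.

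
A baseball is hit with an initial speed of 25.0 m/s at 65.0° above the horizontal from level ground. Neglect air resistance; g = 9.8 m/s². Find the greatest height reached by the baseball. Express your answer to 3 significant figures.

26.2 m

Vertical component of launch velocity: v_y = 25.0 sin 65.0° = 22.66 m/s.
At the highest point the vertical velocity is zero, so v_y² = 2 g h_max.
h_max = (22.66)² / (2 × 9.8) = 513.5 / 19.60 = 26.2 m.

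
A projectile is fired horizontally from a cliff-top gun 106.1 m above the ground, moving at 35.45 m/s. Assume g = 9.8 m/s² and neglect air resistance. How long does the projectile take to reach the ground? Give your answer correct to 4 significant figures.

4.653 s

The horizontal speed doesn't affect the fall. With v_y0 = 0, h = ½ g t².
t = √(2 × 106.1 / 9.8) = √21.653 = 4.653 s.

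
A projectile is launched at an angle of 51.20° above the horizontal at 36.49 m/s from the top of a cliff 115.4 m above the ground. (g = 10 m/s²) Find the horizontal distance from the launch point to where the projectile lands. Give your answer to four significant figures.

Components: v_x = 36.49 cos 51.20° = 22.865 m/s, v_y = 36.49 sin 51.20° = 28.438 m/s.
Vertical: 0 = 115.4 + 28.438 t − ½(10) t² ⇒ 5.000 t² − 28.438 t − 115.4 = 0.
t = [28.438 + √(808.72 + 2308.0)] / 10.00 = 8.4266 s.
Horizontal: R = v_x · t = 22.865 × 8.4266 = 192.7 m.

192.7 m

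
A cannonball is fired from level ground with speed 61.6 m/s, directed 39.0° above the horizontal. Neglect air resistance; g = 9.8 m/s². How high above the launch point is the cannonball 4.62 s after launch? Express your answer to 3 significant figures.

74.5 m

v_y0 = 61.6 sin 39.0° = 38.77 m/s.
y(t) = v_y0 t − ½ g t² = 38.77×4.62 − 4.900×4.62² = 74.5 m.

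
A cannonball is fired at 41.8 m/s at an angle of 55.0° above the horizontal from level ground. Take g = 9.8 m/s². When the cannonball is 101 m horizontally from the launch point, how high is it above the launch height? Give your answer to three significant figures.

57.3 m

v_x = 41.8 cos 55.0° = 23.98 m/s, v_y0 = 41.8 sin 55.0° = 34.24 m/s.
Time to reach x = 101 m: t = x / v_x = 101 / 23.98 = 4.212 s.
y = v_y0 t − ½ g t² = 34.24×4.212 − 4.900×4.212² = 57.3 m.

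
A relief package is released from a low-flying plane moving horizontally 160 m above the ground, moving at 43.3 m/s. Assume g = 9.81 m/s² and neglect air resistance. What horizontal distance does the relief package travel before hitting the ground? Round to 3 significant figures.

247 m

Initial vertical velocity is zero, so the fall time comes from h = ½ g t²: t = √(2 × 160 / 9.81) = 5.711 s.
Horizontal motion is uniform at 43.3 m/s, so x = 43.3 × 5.711 = 247 m.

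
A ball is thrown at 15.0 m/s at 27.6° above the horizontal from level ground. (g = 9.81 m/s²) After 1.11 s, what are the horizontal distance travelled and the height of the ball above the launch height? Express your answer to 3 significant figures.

v_x = 15.0 cos 27.6° = 13.29 m/s; v_y0 = 15.0 sin 27.6° = 6.949 m/s.
x = v_x t = 13.29 × 1.11 = 14.8 m.
y = v_y0 t − ½ g t² = 6.949×1.11 − 4.905×1.11² = 1.67 m.

x = 14.8 m, y = 1.67 m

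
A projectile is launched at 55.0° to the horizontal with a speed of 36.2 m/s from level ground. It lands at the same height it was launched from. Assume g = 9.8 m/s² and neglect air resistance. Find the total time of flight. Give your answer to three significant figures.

Vertical component: v_y = 36.2 sin 55.0° = 29.65 m/s.
For a projectile landing at launch height, time of flight is t = 2 v_y / g = 2 × 29.65 / 9.8 = 6.05 s.

6.05 s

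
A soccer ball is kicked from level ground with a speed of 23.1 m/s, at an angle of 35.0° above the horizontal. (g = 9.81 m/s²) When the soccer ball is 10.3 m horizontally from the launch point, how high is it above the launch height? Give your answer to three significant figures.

5.76 m

v_x = 23.1 cos 35.0° = 18.92 m/s, v_y0 = 23.1 sin 35.0° = 13.25 m/s.
Time to reach x = 10.3 m: t = x / v_x = 10.3 / 18.92 = 0.5444 s.
y = v_y0 t − ½ g t² = 13.25×0.5444 − 4.905×0.5444² = 5.76 m.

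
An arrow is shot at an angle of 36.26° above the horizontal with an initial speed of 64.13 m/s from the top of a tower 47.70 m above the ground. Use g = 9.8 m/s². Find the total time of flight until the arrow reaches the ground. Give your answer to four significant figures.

8.842 s

Vertical component: v_y = 64.13 sin 36.26° = 37.930 m/s.
Taking up as positive with launch at y = 47.70 m, landing at y = 0: 0 = 47.70 + 37.930 t − ½(9.8) t².
Solving 4.900 t² − 37.930 t − 47.70 = 0 gives t = [37.930 + √(37.930² + 4·4.900·47.70)] / 9.800 = 8.842 s.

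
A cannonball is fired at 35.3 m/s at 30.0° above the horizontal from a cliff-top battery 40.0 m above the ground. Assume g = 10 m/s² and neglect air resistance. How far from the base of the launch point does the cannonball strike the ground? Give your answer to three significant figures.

156 m

Components: v_x = 35.3 cos 30.0° = 30.57 m/s, v_y = 35.3 sin 30.0° = 17.65 m/s.
Vertical: 0 = 40.0 + 17.65 t − ½(10) t² ⇒ 5.000 t² − 17.65 t − 40.0 = 0.
t = [17.65 + √(311.5 + 800.0)] / 10.00 = 5.099 s.
Horizontal: R = v_x · t = 30.57 × 5.099 = 156 m.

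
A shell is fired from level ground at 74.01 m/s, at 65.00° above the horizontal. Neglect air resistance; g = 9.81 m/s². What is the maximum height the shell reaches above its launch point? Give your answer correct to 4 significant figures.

229.3 m

Vertical component of launch velocity: v_y = 74.01 sin 65.00° = 67.076 m/s.
At the highest point the vertical velocity is zero, so v_y² = 2 g h_max.
h_max = (67.076)² / (2 × 9.81) = 4499.2 / 19.62 = 229.3 m.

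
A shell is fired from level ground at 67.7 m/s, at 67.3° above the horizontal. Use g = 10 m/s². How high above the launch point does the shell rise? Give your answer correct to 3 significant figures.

195 m

Vertical component of launch velocity: v_y = 67.7 sin 67.3° = 62.46 m/s.
At the highest point the vertical velocity is zero, so v_y² = 2 g h_max.
h_max = (62.46)² / (2 × 10) = 3901 / 20.00 = 195 m.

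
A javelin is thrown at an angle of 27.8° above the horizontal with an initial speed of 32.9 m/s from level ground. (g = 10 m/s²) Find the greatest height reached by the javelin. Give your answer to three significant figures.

Vertical component of launch velocity: v_y = 32.9 sin 27.8° = 15.34 m/s.
At the highest point the vertical velocity is zero, so v_y² = 2 g h_max.
h_max = (15.34)² / (2 × 10) = 235.3 / 20.00 = 11.8 m.

11.8 m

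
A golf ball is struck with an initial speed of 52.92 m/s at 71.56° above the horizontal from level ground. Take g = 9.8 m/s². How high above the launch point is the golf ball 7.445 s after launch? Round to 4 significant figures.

v_y0 = 52.92 sin 71.56° = 50.203 m/s.
y(t) = v_y0 t − ½ g t² = 50.203×7.445 − 4.900×7.445² = 102.2 m.

102.2 m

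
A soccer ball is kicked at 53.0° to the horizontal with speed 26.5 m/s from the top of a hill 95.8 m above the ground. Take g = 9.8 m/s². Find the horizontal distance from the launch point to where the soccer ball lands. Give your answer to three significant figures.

Components: v_x = 26.5 cos 53.0° = 15.95 m/s, v_y = 26.5 sin 53.0° = 21.16 m/s.
Vertical: 0 = 95.8 + 21.16 t − ½(9.8) t² ⇒ 4.900 t² − 21.16 t − 95.8 = 0.
t = [21.16 + √(447.7 + 1878)] / 9.800 = 7.080 s.
Horizontal: R = v_x · t = 15.95 × 7.080 = 113 m.

113 m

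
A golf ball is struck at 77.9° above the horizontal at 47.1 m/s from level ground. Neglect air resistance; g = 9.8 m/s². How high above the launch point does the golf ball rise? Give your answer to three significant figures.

108 m

Vertical component of launch velocity: v_y = 47.1 sin 77.9° = 46.05 m/s.
At the highest point the vertical velocity is zero, so v_y² = 2 g h_max.
h_max = (46.05)² / (2 × 9.8) = 2121 / 19.60 = 108 m.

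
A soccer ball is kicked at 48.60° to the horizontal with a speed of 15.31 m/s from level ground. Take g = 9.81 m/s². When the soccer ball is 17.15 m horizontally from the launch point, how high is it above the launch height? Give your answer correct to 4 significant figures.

5.379 m

v_x = 15.31 cos 48.60° = 10.125 m/s, v_y0 = 15.31 sin 48.60° = 11.484 m/s.
Time to reach x = 17.15 m: t = x / v_x = 17.15 / 10.125 = 1.6938 s.
y = v_y0 t − ½ g t² = 11.484×1.6938 − 4.905×1.6938² = 5.379 m.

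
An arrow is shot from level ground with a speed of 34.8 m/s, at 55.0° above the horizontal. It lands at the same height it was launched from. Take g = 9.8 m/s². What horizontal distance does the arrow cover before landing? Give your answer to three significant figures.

Components: v_x = 34.8 cos 55.0° = 19.96 m/s, v_y = 34.8 sin 55.0° = 28.51 m/s.
Time of flight (same landing height): t = 2 v_y / g = 2 × 28.51 / 9.8 = 5.818 s.
Range: R = v_x · t = 19.96 × 5.818 = 116 m.

116 m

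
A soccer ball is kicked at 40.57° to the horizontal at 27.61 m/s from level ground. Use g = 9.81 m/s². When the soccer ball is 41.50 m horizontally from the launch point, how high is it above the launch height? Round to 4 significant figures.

v_x = 27.61 cos 40.57° = 20.973 m/s, v_y0 = 27.61 sin 40.57° = 17.957 m/s.
Time to reach x = 41.50 m: t = x / v_x = 41.50 / 20.973 = 1.9787 s.
y = v_y0 t − ½ g t² = 17.957×1.9787 − 4.905×1.9787² = 16.33 m.

16.33 m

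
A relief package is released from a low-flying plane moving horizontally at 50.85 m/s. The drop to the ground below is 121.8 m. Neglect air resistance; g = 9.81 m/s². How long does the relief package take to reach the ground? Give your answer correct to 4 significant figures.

The horizontal speed doesn't affect the fall. With v_y0 = 0, h = ½ g t².
t = √(2 × 121.8 / 9.81) = √24.832 = 4.983 s.

4.983 s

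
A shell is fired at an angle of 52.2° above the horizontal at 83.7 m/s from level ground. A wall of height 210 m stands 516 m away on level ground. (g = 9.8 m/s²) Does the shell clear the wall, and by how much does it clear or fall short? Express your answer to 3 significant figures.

No — it falls 40.5 m short of clearing the wall.

v_x = 83.7 cos 52.2° = 51.30 m/s; v_y0 = 83.7 sin 52.2° = 66.14 m/s.
Time to reach the wall: t = 516 / 51.30 = 10.06 s.
Height at that point: y = 66.14×10.06 − 4.900×10.06² = 169.5 m.
That is 210 − 169.5 = 40.5 m below the top of the wall, so the shell does not clear it.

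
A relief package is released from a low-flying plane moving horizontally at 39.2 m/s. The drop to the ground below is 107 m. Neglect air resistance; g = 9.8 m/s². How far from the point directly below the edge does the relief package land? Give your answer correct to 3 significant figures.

Initial vertical velocity is zero, so the fall time comes from h = ½ g t²: t = √(2 × 107 / 9.8) = 4.673 s.
Horizontal motion is uniform at 39.2 m/s, so x = 39.2 × 4.673 = 183 m.

183 m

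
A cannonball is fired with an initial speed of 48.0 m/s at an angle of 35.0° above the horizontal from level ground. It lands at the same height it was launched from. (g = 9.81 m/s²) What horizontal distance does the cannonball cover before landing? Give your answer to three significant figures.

For level ground, R = v₀² sin(2θ) / g.
sin(2 × 35.0°) = sin 70.00° = 0.9397.
R = (48.0)² × 0.9397 / 9.81 = 221 m.

221 m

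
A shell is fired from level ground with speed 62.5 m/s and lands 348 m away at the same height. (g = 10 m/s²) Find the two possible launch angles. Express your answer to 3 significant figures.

Level-ground range: R = v₀² sin(2θ)/g ⇒ sin 2θ = R g / v₀² = 348×10/62.5² = 0.8909.
2θ = arcsin(0.8909) = 62.99° or 180° − 62.99° = 117.01°.
So θ = 31.5° or θ = 58.5°.

31.5° and 58.5°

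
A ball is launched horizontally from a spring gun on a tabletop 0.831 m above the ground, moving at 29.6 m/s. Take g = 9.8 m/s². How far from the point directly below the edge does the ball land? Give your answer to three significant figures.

12.2 m

Initial vertical velocity is zero, so the fall time comes from h = ½ g t²: t = √(2 × 0.831 / 9.8) = 0.4118 s.
Horizontal motion is uniform at 29.6 m/s, so x = 29.6 × 0.4118 = 12.2 m.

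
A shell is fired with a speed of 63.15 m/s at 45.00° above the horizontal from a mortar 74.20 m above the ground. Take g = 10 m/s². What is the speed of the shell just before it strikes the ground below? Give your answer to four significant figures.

73.97 m/s

v_x = 63.15 cos 45.00° = 44.654 m/s is unchanged throughout.
For the vertical component, v_y² = v_y0² + 2 g h = (44.654)² + 2×10×74.20 = 3478.0, so |v_y| = 58.975 m/s.
Impact speed = √(v_x² + v_y²) = √(1994.0 + 3478.0) = 73.97 m/s.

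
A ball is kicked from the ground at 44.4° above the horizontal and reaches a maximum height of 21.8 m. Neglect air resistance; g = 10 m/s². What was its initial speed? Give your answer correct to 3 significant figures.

29.8 m/s

At maximum height v_y = 0, so (v₀ sin θ)² = 2 g H.
v₀ sin 44.4° = √(2 × 10 × 21.8) = 20.88 m/s.
v₀ = 20.88 / sin 44.4° = 20.88 / 0.6997 = 29.8 m/s.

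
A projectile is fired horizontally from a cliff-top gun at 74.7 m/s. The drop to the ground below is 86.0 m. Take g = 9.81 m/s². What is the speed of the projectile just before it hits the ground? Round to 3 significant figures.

85.2 m/s

Fall time: t = √(2 × 86.0 / 9.81) = 4.187 s.
At impact: v_x = 74.7 m/s (unchanged), v_y = g t = 9.81 × 4.187 = 41.07 m/s.
Speed = √(v_x² + v_y²) = √(5580 + 1687) = 85.2 m/s.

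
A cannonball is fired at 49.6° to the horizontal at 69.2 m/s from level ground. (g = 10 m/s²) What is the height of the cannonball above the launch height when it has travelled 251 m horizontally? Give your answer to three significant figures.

138 m

v_x = 69.2 cos 49.6° = 44.85 m/s, v_y0 = 69.2 sin 49.6° = 52.70 m/s.
Time to reach x = 251 m: t = x / v_x = 251 / 44.85 = 5.596 s.
y = v_y0 t − ½ g t² = 52.70×5.596 − 5.000×5.596² = 138 m.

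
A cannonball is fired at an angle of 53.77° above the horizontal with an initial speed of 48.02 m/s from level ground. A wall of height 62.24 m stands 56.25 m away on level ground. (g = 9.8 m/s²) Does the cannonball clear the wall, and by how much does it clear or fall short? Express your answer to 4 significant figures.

No — it falls 4.716 m short of clearing the wall.

v_x = 48.02 cos 53.77° = 28.381 m/s; v_y0 = 48.02 sin 53.77° = 38.735 m/s.
Time to reach the wall: t = 56.25 / 28.381 = 1.9820 s.
Height at that point: y = 38.735×1.9820 − 4.900×1.9820² = 57.524 m.
That is 62.24 − 57.524 = 4.716 m below the top of the wall, so the cannonball does not clear it.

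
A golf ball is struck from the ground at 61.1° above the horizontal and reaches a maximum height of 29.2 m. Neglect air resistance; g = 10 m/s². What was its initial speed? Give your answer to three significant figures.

27.6 m/s

At maximum height v_y = 0, so (v₀ sin θ)² = 2 g H.
v₀ sin 61.1° = √(2 × 10 × 29.2) = 24.17 m/s.
v₀ = 24.17 / sin 61.1° = 24.17 / 0.8755 = 27.6 m/s.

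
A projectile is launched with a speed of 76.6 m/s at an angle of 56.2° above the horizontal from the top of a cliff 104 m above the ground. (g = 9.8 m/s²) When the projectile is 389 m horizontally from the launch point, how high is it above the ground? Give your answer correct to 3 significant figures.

277 m

v_x = 76.6 cos 56.2° = 42.61 m/s, v_y0 = 76.6 sin 56.2° = 63.65 m/s.
Time to reach x = 389 m: t = x / v_x = 389 / 42.61 = 9.129 s.
y = 104 + v_y0 t − ½ g t² = 104 + 63.65×9.129 − 4.900×9.129² = 277 m.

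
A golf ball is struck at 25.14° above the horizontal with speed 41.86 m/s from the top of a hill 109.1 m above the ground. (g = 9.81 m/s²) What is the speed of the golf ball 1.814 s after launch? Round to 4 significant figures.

37.89 m/s

v_x = 41.86 cos 25.14° = 37.895 m/s (constant).
v_y(t) = 41.86 sin 25.14° − g t = 17.783 − 9.81 × 1.814 = -0.012340 m/s.
Speed = √(v_x² + v_y²) = √(1436.0 + 0.00015228) = 37.89 m/s.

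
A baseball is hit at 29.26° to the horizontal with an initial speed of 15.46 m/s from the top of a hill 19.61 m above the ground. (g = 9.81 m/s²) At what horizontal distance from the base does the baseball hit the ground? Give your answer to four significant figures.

39.29 m

Components: v_x = 15.46 cos 29.26° = 13.487 m/s, v_y = 15.46 sin 29.26° = 7.5564 m/s.
Vertical: 0 = 19.61 + 7.5564 t − ½(9.81) t² ⇒ 4.905 t² − 7.5564 t − 19.61 = 0.
t = [7.5564 + √(57.099 + 384.75)] / 9.810 = 2.9130 s.
Horizontal: R = v_x · t = 13.487 × 2.9130 = 39.29 m.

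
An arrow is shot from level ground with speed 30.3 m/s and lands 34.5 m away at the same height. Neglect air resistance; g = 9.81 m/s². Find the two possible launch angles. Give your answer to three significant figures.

Level-ground range: R = v₀² sin(2θ)/g ⇒ sin 2θ = R g / v₀² = 34.5×9.81/30.3² = 0.3686.
2θ = arcsin(0.3686) = 21.63° or 180° − 21.63° = 158.37°.
So θ = 10.8° or θ = 79.2°.

10.8° and 79.2°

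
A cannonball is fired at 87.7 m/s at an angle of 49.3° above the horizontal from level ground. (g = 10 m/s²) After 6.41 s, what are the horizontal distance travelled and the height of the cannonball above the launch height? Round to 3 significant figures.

x = 367 m, y = 221 m

v_x = 87.7 cos 49.3° = 57.19 m/s; v_y0 = 87.7 sin 49.3° = 66.49 m/s.
x = v_x t = 57.19 × 6.41 = 367 m.
y = v_y0 t − ½ g t² = 66.49×6.41 − 5.000×6.41² = 221 m.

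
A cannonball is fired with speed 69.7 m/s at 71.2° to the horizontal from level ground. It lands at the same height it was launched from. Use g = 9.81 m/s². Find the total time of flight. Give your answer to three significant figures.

13.5 s

Vertical component: v_y = 69.7 sin 71.2° = 65.98 m/s.
For a projectile landing at launch height, time of flight is t = 2 v_y / g = 2 × 65.98 / 9.81 = 13.5 s.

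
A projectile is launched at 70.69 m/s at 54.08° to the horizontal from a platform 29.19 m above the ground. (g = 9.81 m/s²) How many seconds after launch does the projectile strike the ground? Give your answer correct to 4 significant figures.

12.16 s

Vertical component: v_y = 70.69 sin 54.08° = 57.247 m/s.
Taking up as positive with launch at y = 29.19 m, landing at y = 0: 0 = 29.19 + 57.247 t − ½(9.81) t².
Solving 4.905 t² − 57.247 t − 29.19 = 0 gives t = [57.247 + √(57.247² + 4·4.905·29.19)] / 9.810 = 12.16 s.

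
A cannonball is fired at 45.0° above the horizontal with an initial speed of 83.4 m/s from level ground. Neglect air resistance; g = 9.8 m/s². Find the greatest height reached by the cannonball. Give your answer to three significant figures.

177 m

Vertical component of launch velocity: v_y = 83.4 sin 45.0° = 58.97 m/s.
At the highest point the vertical velocity is zero, so v_y² = 2 g h_max.
h_max = (58.97)² / (2 × 9.8) = 3477 / 19.60 = 177 m.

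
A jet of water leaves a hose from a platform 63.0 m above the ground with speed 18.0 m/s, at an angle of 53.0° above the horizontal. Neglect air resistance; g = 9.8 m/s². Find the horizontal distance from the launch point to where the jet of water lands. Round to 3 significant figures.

57.9 m

Components: v_x = 18.0 cos 53.0° = 10.83 m/s, v_y = 18.0 sin 53.0° = 14.38 m/s.
Vertical: 0 = 63.0 + 14.38 t − ½(9.8) t² ⇒ 4.900 t² − 14.38 t − 63.0 = 0.
t = [14.38 + √(206.8 + 1235)] / 9.800 = 5.342 s.
Horizontal: R = v_x · t = 10.83 × 5.342 = 57.9 m.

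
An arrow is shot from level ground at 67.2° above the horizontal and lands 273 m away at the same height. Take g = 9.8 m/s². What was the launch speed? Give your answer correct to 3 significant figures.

61.2 m/s

On level ground, R = v₀² sin(2θ) / g, so v₀ = √(R g / sin 2θ).
sin(2 × 67.2°) = 0.7145.
v₀ = √(273 × 9.8 / 0.7145) = √3744 = 61.2 m/s.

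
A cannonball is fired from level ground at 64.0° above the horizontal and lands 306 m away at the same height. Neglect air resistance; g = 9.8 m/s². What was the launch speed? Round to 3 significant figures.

61.7 m/s

On level ground, R = v₀² sin(2θ) / g, so v₀ = √(R g / sin 2θ).
sin(2 × 64.0°) = 0.7880.
v₀ = √(306 × 9.8 / 0.7880) = √3806 = 61.7 m/s.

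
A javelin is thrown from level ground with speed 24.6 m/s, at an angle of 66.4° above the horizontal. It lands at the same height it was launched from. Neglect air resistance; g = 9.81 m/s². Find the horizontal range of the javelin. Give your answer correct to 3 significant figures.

45.3 m

Components: v_x = 24.6 cos 66.4° = 9.849 m/s, v_y = 24.6 sin 66.4° = 22.54 m/s.
Time of flight (same landing height): t = 2 v_y / g = 2 × 22.54 / 9.81 = 4.595 s.
Range: R = v_x · t = 9.849 × 4.595 = 45.3 m.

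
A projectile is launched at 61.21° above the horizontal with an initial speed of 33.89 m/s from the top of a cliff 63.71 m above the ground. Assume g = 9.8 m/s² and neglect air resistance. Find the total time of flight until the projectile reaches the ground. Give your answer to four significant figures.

Vertical component: v_y = 33.89 sin 61.21° = 29.701 m/s.
Taking up as positive with launch at y = 63.71 m, landing at y = 0: 0 = 63.71 + 29.701 t − ½(9.8) t².
Solving 4.900 t² − 29.701 t − 63.71 = 0 gives t = [29.701 + √(29.701² + 4·4.900·63.71)] / 9.800 = 7.741 s.

7.741 s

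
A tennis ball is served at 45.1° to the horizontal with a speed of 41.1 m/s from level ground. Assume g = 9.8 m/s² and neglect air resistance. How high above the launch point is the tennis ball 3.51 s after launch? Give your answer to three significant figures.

41.8 m

v_y0 = 41.1 sin 45.1° = 29.11 m/s.
y(t) = v_y0 t − ½ g t² = 29.11×3.51 − 4.900×3.51² = 41.8 m.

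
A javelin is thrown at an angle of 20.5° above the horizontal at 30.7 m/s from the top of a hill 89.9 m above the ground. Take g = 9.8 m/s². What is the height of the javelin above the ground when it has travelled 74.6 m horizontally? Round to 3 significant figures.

84.8 m

v_x = 30.7 cos 20.5° = 28.76 m/s, v_y0 = 30.7 sin 20.5° = 10.75 m/s.
Time to reach x = 74.6 m: t = x / v_x = 74.6 / 28.76 = 2.594 s.
y = 89.9 + v_y0 t − ½ g t² = 89.9 + 10.75×2.594 − 4.900×2.594² = 84.8 m.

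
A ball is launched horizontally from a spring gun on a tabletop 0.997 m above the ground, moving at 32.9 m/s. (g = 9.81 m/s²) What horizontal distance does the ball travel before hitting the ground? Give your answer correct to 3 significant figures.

14.8 m

Initial vertical velocity is zero, so the fall time comes from h = ½ g t²: t = √(2 × 0.997 / 9.81) = 0.4508 s.
Horizontal motion is uniform at 32.9 m/s, so x = 32.9 × 0.4508 = 14.8 m.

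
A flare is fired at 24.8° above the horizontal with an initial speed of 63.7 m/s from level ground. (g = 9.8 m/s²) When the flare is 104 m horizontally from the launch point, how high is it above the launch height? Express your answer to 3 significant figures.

v_x = 63.7 cos 24.8° = 57.83 m/s, v_y0 = 63.7 sin 24.8° = 26.72 m/s.
Time to reach x = 104 m: t = x / v_x = 104 / 57.83 = 1.798 s.
y = v_y0 t − ½ g t² = 26.72×1.798 − 4.900×1.798² = 32.2 m.

32.2 m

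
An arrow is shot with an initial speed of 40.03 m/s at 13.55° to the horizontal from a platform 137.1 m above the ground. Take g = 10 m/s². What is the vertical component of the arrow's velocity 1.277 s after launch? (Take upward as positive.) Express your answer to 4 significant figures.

Initial vertical component: v_y0 = 40.03 sin 13.55° = 9.3788 m/s.
v_y(t) = v_y0 − g t = 9.3788 − 10 × 1.277 = -3.391 m/s.

-3.391 m/s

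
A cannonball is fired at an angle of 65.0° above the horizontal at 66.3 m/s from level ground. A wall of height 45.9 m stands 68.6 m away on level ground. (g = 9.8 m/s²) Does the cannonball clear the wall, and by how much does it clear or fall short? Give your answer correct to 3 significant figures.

Yes — it clears the wall by 71.8 m.

v_x = 66.3 cos 65.0° = 28.02 m/s; v_y0 = 66.3 sin 65.0° = 60.09 m/s.
Time to reach the wall: t = 68.6 / 28.02 = 2.448 s.
Height at that point: y = 60.09×2.448 − 4.900×2.448² = 117.7 m.
That is 117.7 − 45.9 = 71.8 m above the top of the wall, so the cannonball clears it.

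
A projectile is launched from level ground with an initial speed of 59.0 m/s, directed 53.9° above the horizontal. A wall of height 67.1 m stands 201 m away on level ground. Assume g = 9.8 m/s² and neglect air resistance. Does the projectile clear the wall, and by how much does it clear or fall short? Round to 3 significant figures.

v_x = 59.0 cos 53.9° = 34.76 m/s; v_y0 = 59.0 sin 53.9° = 47.67 m/s.
Time to reach the wall: t = 201 / 34.76 = 5.783 s.
Height at that point: y = 47.67×5.783 − 4.900×5.783² = 111.8 m.
That is 111.8 − 67.1 = 44.7 m above the top of the wall, so the projectile clears it.

Yes — it clears the wall by 44.7 m.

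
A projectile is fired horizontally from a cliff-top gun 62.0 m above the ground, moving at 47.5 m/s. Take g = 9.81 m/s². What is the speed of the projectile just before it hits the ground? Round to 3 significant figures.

Fall time: t = √(2 × 62.0 / 9.81) = 3.555 s.
At impact: v_x = 47.5 m/s (unchanged), v_y = g t = 9.81 × 3.555 = 34.87 m/s.
Speed = √(v_x² + v_y²) = √(2256 + 1216) = 58.9 m/s.

58.9 m/s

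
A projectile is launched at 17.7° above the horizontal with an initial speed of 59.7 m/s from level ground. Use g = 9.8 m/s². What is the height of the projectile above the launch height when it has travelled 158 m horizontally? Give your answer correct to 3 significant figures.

v_x = 59.7 cos 17.7° = 56.87 m/s, v_y0 = 59.7 sin 17.7° = 18.15 m/s.
Time to reach x = 158 m: t = x / v_x = 158 / 56.87 = 2.778 s.
y = v_y0 t − ½ g t² = 18.15×2.778 − 4.900×2.778² = 12.6 m.

12.6 m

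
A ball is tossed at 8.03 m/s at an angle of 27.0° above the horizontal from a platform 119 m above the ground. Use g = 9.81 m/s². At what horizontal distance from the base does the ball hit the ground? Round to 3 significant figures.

Components: v_x = 8.03 cos 27.0° = 7.155 m/s, v_y = 8.03 sin 27.0° = 3.646 m/s.
Vertical: 0 = 119 + 3.646 t − ½(9.81) t² ⇒ 4.905 t² − 3.646 t − 119 = 0.
t = [3.646 + √(13.29 + 2335)] / 9.810 = 5.311 s.
Horizontal: R = v_x · t = 7.155 × 5.311 = 38.0 m.

38.0 m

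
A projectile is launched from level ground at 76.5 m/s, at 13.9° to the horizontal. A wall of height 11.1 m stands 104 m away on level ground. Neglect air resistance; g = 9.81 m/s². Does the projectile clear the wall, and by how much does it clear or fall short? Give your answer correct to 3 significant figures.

v_x = 76.5 cos 13.9° = 74.26 m/s; v_y0 = 76.5 sin 13.9° = 18.38 m/s.
Time to reach the wall: t = 104 / 74.26 = 1.400 s.
Height at that point: y = 18.38×1.400 − 4.905×1.400² = 16.12 m.
That is 16.12 − 11.1 = 5.02 m above the top of the wall, so the projectile clears it.

Yes — it clears the wall by 5.02 m.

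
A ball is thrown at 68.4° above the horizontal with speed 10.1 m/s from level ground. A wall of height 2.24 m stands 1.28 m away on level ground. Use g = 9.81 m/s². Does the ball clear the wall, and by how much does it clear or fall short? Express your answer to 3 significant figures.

v_x = 10.1 cos 68.4° = 3.718 m/s; v_y0 = 10.1 sin 68.4° = 9.391 m/s.
Time to reach the wall: t = 1.28 / 3.718 = 0.3443 s.
Height at that point: y = 9.391×0.3443 − 4.905×0.3443² = 2.652 m.
That is 2.652 − 2.24 = 0.412 m above the top of the wall, so the ball clears it.

Yes — it clears the wall by 0.412 m.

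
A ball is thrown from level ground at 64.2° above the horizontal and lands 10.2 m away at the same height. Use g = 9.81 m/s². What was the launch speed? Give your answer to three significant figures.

11.3 m/s

On level ground, R = v₀² sin(2θ) / g, so v₀ = √(R g / sin 2θ).
sin(2 × 64.2°) = 0.7837.
v₀ = √(10.2 × 9.81 / 0.7837) = √127.7 = 11.3 m/s.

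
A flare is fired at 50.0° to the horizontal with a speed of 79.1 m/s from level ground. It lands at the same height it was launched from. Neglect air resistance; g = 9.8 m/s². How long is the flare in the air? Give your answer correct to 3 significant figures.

12.4 s

Vertical component: v_y = 79.1 sin 50.0° = 60.59 m/s.
For a projectile landing at launch height, time of flight is t = 2 v_y / g = 2 × 60.59 / 9.8 = 12.4 s.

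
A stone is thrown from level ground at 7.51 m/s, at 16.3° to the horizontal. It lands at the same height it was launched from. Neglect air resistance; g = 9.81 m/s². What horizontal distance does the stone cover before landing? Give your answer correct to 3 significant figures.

3.10 m

For level ground, R = v₀² sin(2θ) / g.
sin(2 × 16.3°) = sin 32.60° = 0.5388.
R = (7.51)² × 0.5388 / 9.81 = 3.10 m.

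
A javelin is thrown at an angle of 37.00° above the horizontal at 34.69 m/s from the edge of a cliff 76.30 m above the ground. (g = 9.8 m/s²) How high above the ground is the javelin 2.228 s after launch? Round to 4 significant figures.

98.49 m

v_y0 = 34.69 sin 37.00° = 20.877 m/s.
y(t) = 76.30 + v_y0 t − ½ g t² = 76.30 + 20.877×2.228 − ½×9.8×2.228² = 98.49 m.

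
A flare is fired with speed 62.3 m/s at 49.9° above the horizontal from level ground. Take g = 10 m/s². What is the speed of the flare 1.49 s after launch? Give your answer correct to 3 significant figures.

51.8 m/s

v_x = 62.3 cos 49.9° = 40.13 m/s (constant).
v_y(t) = 62.3 sin 49.9° − g t = 47.65 − 10 × 1.49 = 32.75 m/s.
Speed = √(v_x² + v_y²) = √(1610 + 1073) = 51.8 m/s.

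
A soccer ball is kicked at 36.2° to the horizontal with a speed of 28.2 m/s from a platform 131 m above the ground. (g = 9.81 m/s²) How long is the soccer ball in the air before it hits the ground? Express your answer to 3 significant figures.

Vertical component: v_y = 28.2 sin 36.2° = 16.66 m/s.
Taking up as positive with launch at y = 131 m, landing at y = 0: 0 = 131 + 16.66 t − ½(9.81) t².
Solving 4.905 t² − 16.66 t − 131 = 0 gives t = [16.66 + √(16.66² + 4·4.905·131)] / 9.810 = 7.14 s.

7.14 s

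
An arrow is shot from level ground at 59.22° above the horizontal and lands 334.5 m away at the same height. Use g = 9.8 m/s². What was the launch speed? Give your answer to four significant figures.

61.06 m/s

On level ground, R = v₀² sin(2θ) / g, so v₀ = √(R g / sin 2θ).
sin(2 × 59.22°) = 0.8793.
v₀ = √(334.5 × 9.8 / 0.8793) = √3728.1 = 61.06 m/s.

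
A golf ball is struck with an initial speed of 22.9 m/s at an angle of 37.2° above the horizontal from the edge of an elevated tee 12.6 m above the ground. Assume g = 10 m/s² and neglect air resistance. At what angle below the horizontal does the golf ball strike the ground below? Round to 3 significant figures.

49.1°

v_x = 22.9 cos 37.2° = 18.24 m/s.
At impact |v_y| = √(v_y0² + 2 g h) = √(13.85² + 2×10×12.6) = 21.07 m/s.
Angle below horizontal = arctan(|v_y| / v_x) = arctan(21.07 / 18.24) = 49.1°.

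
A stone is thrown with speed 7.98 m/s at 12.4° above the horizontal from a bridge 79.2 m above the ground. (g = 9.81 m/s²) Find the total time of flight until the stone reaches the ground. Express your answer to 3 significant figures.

Vertical component: v_y = 7.98 sin 12.4° = 1.714 m/s.
Taking up as positive with launch at y = 79.2 m, landing at y = 0: 0 = 79.2 + 1.714 t − ½(9.81) t².
Solving 4.905 t² − 1.714 t − 79.2 = 0 gives t = [1.714 + √(1.714² + 4·4.905·79.2)] / 9.810 = 4.20 s.

4.20 s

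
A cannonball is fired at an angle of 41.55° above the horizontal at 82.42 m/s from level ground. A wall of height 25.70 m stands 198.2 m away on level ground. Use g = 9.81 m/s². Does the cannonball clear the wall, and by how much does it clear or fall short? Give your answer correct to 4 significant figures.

v_x = 82.42 cos 41.55° = 61.681 m/s; v_y0 = 82.42 sin 41.55° = 54.667 m/s.
Time to reach the wall: t = 198.2 / 61.681 = 3.2133 s.
Height at that point: y = 54.667×3.2133 − 4.905×3.2133² = 125.02 m.
That is 125.02 − 25.70 = 99.32 m above the top of the wall, so the cannonball clears it.

Yes — it clears the wall by 99.32 m.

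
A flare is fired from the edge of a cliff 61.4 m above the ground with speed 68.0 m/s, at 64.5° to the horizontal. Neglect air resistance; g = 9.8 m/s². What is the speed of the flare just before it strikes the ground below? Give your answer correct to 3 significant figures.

v_x = 68.0 cos 64.5° = 29.27 m/s is unchanged throughout.
For the vertical component, v_y² = v_y0² + 2 g h = (61.38)² + 2×9.8×61.4 = 4971, so |v_y| = 70.51 m/s.
Impact speed = √(v_x² + v_y²) = √(856.7 + 4971) = 76.3 m/s.

76.3 m/s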